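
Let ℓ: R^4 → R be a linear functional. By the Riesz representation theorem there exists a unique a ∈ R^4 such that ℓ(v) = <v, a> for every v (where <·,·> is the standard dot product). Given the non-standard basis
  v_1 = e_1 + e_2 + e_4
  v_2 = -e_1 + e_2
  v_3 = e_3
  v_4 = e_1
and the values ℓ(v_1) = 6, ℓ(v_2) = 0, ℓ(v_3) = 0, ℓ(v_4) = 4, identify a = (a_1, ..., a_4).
a = (4, 4, 0, -2)

Write a = (a_1, ..., a_4) in the standard basis. For each basis vector v_i, ℓ(v_i) = <v_i, a> is a linear equation in the a_j's. Collect the n equations into a matrix system V a = ℓ, where row i of V is v_i (expressed in the standard basis). Since V is invertible (lower-triangular with 1s on the diagonal, up to permutation), solve by back-substitution:
  V =
[[1, 1, 0, 1],
 [-1, 1, 0, 0],
 [0, 0, 1, 0],
 [1, 0, 0, 0]]
  V a = (6, 0, 0, 4)
Solving gives a = (4, 4, 0, -2).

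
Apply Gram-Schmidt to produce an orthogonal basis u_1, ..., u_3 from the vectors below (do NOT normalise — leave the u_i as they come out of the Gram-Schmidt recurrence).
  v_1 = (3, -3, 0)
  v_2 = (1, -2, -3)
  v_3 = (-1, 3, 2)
Orthogonal basis:
  u_1 = (3, -3, 0)
  u_2 = (-1/2, -1/2, -3)
  u_3 = (12/19, 12/19, -4/19)

Apply the Gram-Schmidt recurrence
  u_1 = v_1
  u_i = v_i − Σ_{j<i} ((v_i · u_j) / (u_j · u_j)) · u_j.

Step by step this gives:
  u_1 = (3, -3, 0)
  u_2 = (-1/2, -1/2, -3)
  u_3 = (12/19, 12/19, -4/19)

Orthogonality check:
  u_2 · u_1 = 0 (should be 0)
  u_3 · u_1 = 0 (should be 0)
  u_3 · u_2 = 0 (should be 0)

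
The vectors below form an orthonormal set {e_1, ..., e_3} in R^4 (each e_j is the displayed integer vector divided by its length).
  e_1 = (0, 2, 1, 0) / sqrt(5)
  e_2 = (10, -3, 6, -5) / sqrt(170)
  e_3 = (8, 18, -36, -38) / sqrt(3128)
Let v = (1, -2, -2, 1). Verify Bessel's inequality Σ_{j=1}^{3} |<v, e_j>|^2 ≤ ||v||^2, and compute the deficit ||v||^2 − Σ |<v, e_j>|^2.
Σ |<v, e_j>|^2 = 166/23; ||v||^2 = 10; deficit = 64/23

Write each e_j = u_j / sqrt(<u_j, u_j>) where u_j is the displayed integer vector. Then <v, e_j> = <v, u_j> / sqrt(<u_j, u_j>), so |<v, e_j>|^2 = <v, u_j>^2 / <u_j, u_j>.
Coefficients: <v, e_1> = -6/sqrt(5), <v, e_2> = -1/sqrt(170), <v, e_3> = 6/sqrt(3128).
Square and sum: Σ |<v, e_j>|^2 = 166/23.
Compute ||v||^2 = v·v = 10.
Deficit = 10 − 166/23 = 64/23 ≥ 0, confirming Bessel's inequality. (The deficit equals ||v − Σ <v,e_j> e_j||^2, the squared distance from v to span{e_j}.)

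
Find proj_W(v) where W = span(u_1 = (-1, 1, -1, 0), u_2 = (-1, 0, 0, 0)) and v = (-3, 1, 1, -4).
proj_W(v) = (-3, 0, 0, 0)

Set up U = [u_1 | ... | u_2] ∈ R^(4×2). The projector onto W = col(U) is P = U (U^T U)^(-1) U^T.
Compute U^T U =
  [3, 1]
  [1, 1],
and U^T v = (3, 3).
Solve U^T U · c = U^T v for the coefficients: c = (0, 3). The projection is proj_W(v) = U c.
Check: (v - proj_W(v)) · u_1 = 0  (should be 0).
Check: (v - proj_W(v)) · u_2 = 0  (should be 0).
Result: proj_W(v) = (-3, 0, 0, 0).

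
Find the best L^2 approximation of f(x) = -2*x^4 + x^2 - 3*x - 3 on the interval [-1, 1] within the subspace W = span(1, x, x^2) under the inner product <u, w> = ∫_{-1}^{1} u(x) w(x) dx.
g(x) = -5*x^2/7 - 3*x - 99/35

The best approximation g ∈ W is the orthogonal projection of f onto W. Writing g = a_0 + a_1 x + a_2 x^2, the coefficients solve the normal equations G · a = b where
  G_{ij} = <φ_i, φ_j> and b_i = <f, φ_i>, with φ_0 = 1, φ_1 = x, φ_2 = x^2.
G =
  [2, 0, 2/3]
  [0, 2/3, 0]
  [2/3, 0, 2/5],
b = (-92/15, -2, -76/35).
Solving gives a_0 = -99/35, a_1 = -3, a_2 = -5/7, so
  g(x) = -5*x^2/7 - 3*x - 99/35.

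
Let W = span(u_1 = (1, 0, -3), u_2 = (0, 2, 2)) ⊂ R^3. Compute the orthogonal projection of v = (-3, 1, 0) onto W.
proj_W(v) = (-3/11, 1/11, 10/11)

Set up U = [u_1 | ... | u_2] ∈ R^(3×2). The projector onto W = col(U) is P = U (U^T U)^(-1) U^T.
Compute U^T U =
  [10, -6]
  [-6, 8],
and U^T v = (-3, 2).
Solve U^T U · c = U^T v for the coefficients: c = (-3/11, 1/22). The projection is proj_W(v) = U c.
Check: (v - proj_W(v)) · u_1 = 0  (should be 0).
Check: (v - proj_W(v)) · u_2 = 0  (should be 0).
Result: proj_W(v) = (-3/11, 1/11, 10/11).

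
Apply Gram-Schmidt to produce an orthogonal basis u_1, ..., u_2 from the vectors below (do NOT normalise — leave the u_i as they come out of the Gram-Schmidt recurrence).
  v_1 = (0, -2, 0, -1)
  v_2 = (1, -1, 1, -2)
Orthogonal basis:
  u_1 = (0, -2, 0, -1)
  u_2 = (1, 3/5, 1, -6/5)

Apply the Gram-Schmidt recurrence
  u_1 = v_1
  u_i = v_i − Σ_{j<i} ((v_i · u_j) / (u_j · u_j)) · u_j.

Step by step this gives:
  u_1 = (0, -2, 0, -1)
  u_2 = (1, 3/5, 1, -6/5)

Orthogonality check:
  u_2 · u_1 = 0 (should be 0)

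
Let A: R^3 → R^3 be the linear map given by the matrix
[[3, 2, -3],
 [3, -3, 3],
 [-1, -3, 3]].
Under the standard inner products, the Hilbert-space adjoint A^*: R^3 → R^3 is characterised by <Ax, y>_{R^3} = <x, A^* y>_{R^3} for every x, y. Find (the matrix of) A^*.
A^* = A^T =
[[3, 3, -1],
 [2, -3, -3],
 [-3, 3, 3]]

For real matrices with standard dot products, the defining identity <Ax, y> = <x, A^* y> gives (Ax)^T y = x^T (A^*) y, i.e. x^T A^T y = x^T (A^*) y. Since this holds for all x, y, we must have A^* = A^T. Therefore
A^* =
[[3, 3, -1],
 [2, -3, -3],
 [-3, 3, 3]].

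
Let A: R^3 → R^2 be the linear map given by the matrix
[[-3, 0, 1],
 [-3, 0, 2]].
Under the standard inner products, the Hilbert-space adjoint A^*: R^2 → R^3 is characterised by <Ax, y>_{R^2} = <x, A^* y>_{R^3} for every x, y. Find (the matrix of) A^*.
A^* = A^T =
[[-3, -3],
 [0, 0],
 [1, 2]]

For real matrices with standard dot products, the defining identity <Ax, y> = <x, A^* y> gives (Ax)^T y = x^T (A^*) y, i.e. x^T A^T y = x^T (A^*) y. Since this holds for all x, y, we must have A^* = A^T. Therefore
A^* =
[[-3, -3],
 [0, 0],
 [1, 2]].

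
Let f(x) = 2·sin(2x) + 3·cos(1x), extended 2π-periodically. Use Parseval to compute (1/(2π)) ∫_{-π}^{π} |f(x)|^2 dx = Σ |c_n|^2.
Σ |c_n|^2 = 13/2

Expand |f|^2 and use orthogonality of {sin(nx), cos(mx)} on [-π, π]:
  ∫_{-π}^{π} sin(nx)^2 dx = π, ∫ cos(mx)^2 dx = π, and cross terms integrate to 0.
So ∫_{-π}^{π} f(x)^2 dx = 2^2 · π + 3^2 · π = (4 + 9)π.
Divide by 2π: (4 + 9)/2 = 13/2.
By Parseval, this equals Σ |c_n|^2.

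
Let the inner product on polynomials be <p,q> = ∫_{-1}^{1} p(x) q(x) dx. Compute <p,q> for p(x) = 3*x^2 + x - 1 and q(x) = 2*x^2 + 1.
<p,q> = 16/15

Expand the product: p(x)·q(x) = 6*x^4 + 2*x^3 + x^2 + x - 1.
∫_{-1}^{1} of each monomial x^k gives [2/(k+1) if k even, 0 if k odd]. Integrating term-by-term (or equivalently evaluating the antiderivative F(x) = 6*x^5/5 + x^4/2 + x^3/3 + x^2/2 - x at the endpoints):
  F(1) − F(−1) = 23/15 − (7/15) = 16/15.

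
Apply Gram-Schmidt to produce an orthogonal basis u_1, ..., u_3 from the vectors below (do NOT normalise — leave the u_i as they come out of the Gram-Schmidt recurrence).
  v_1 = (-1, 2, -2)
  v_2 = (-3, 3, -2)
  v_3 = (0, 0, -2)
Orthogonal basis:
  u_1 = (-1, 2, -2)
  u_2 = (-14/9, 1/9, 8/9)
  u_3 = (-12/29, -24/29, -18/29)

Apply the Gram-Schmidt recurrence
  u_1 = v_1
  u_i = v_i − Σ_{j<i} ((v_i · u_j) / (u_j · u_j)) · u_j.

Step by step this gives:
  u_1 = (-1, 2, -2)
  u_2 = (-14/9, 1/9, 8/9)
  u_3 = (-12/29, -24/29, -18/29)

Orthogonality check:
  u_2 · u_1 = 0 (should be 0)
  u_3 · u_1 = 0 (should be 0)
  u_3 · u_2 = 0 (should be 0)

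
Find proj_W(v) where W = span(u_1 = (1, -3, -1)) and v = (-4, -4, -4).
proj_W(v) = (12/11, -36/11, -12/11)

Set up U = [u_1 | ... | u_1] ∈ R^(3×1). The projector onto W = col(U) is P = U (U^T U)^(-1) U^T.
Compute U^T U =
  [11],
and U^T v = (12).
Solve U^T U · c = U^T v for the coefficients: c = (12/11). The projection is proj_W(v) = U c.
Check: (v - proj_W(v)) · u_1 = 0  (should be 0).
Result: proj_W(v) = (12/11, -36/11, -12/11).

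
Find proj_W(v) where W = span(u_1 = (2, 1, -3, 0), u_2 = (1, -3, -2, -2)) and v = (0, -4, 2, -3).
proj_W(v) = (-254/227, -988/227, 258/227, -492/227)

Set up U = [u_1 | ... | u_2] ∈ R^(4×2). The projector onto W = col(U) is P = U (U^T U)^(-1) U^T.
Compute U^T U =
  [14, 5]
  [5, 18],
and U^T v = (-10, 14).
Solve U^T U · c = U^T v for the coefficients: c = (-250/227, 246/227). The projection is proj_W(v) = U c.
Check: (v - proj_W(v)) · u_1 = 0  (should be 0).
Check: (v - proj_W(v)) · u_2 = 0  (should be 0).
Result: proj_W(v) = (-254/227, -988/227, 258/227, -492/227).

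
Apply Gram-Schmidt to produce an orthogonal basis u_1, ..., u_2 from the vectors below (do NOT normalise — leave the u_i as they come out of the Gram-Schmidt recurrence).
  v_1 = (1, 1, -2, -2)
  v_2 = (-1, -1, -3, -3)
Orthogonal basis:
  u_1 = (1, 1, -2, -2)
  u_2 = (-2, -2, -1, -1)

Apply the Gram-Schmidt recurrence
  u_1 = v_1
  u_i = v_i − Σ_{j<i} ((v_i · u_j) / (u_j · u_j)) · u_j.

Step by step this gives:
  u_1 = (1, 1, -2, -2)
  u_2 = (-2, -2, -1, -1)

Orthogonality check:
  u_2 · u_1 = 0 (should be 0)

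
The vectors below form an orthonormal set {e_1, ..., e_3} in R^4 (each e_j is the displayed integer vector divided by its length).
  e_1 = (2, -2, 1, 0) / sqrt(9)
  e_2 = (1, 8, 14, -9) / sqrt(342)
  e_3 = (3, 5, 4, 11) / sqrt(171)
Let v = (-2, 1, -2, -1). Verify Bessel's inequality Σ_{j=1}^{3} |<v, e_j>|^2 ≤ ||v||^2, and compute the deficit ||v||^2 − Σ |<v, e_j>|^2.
Σ |<v, e_j>|^2 = 179/18; ||v||^2 = 10; deficit = 1/18

Write each e_j = u_j / sqrt(<u_j, u_j>) where u_j is the displayed integer vector. Then <v, e_j> = <v, u_j> / sqrt(<u_j, u_j>), so |<v, e_j>|^2 = <v, u_j>^2 / <u_j, u_j>.
Coefficients: <v, e_1> = -8/sqrt(9), <v, e_2> = -13/sqrt(342), <v, e_3> = -20/sqrt(171).
Square and sum: Σ |<v, e_j>|^2 = 179/18.
Compute ||v||^2 = v·v = 10.
Deficit = 10 − 179/18 = 1/18 ≥ 0, confirming Bessel's inequality. (The deficit equals ||v − Σ <v,e_j> e_j||^2, the squared distance from v to span{e_j}.)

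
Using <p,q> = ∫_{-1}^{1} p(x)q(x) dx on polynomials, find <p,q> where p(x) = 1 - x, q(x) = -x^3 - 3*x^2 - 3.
<p,q> = -38/5

Expand the product: p(x)·q(x) = x^4 + 2*x^3 - 3*x^2 + 3*x - 3.
∫_{-1}^{1} of each monomial x^k gives [2/(k+1) if k even, 0 if k odd]. Integrating term-by-term (or equivalently evaluating the antiderivative F(x) = x^5/5 + x^4/2 - x^3 + 3*x^2/2 - 3*x at the endpoints):
  F(1) − F(−1) = -9/5 − (29/5) = -38/5.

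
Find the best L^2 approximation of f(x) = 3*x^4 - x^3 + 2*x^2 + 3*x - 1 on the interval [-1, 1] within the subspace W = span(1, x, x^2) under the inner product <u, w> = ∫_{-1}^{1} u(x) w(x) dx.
g(x) = 32*x^2/7 + 12*x/5 - 44/35

The best approximation g ∈ W is the orthogonal projection of f onto W. Writing g = a_0 + a_1 x + a_2 x^2, the coefficients solve the normal equations G · a = b where
  G_{ij} = <φ_i, φ_j> and b_i = <f, φ_i>, with φ_0 = 1, φ_1 = x, φ_2 = x^2.
G =
  [2, 0, 2/3]
  [0, 2/3, 0]
  [2/3, 0, 2/5],
b = (8/15, 8/5, 104/105).
Solving gives a_0 = -44/35, a_1 = 12/5, a_2 = 32/7, so
  g(x) = 32*x^2/7 + 12*x/5 - 44/35.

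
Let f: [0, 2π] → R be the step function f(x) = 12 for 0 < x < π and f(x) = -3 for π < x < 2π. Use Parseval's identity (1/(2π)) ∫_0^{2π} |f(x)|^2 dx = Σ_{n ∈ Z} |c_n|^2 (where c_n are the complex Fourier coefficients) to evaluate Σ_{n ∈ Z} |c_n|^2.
Σ |c_n|^2 = 153/2

Parseval equates the L^2 energy of f (normalised by 1/(2π)) with the ℓ^2 sum of its Fourier coefficients: (1/(2π)) ∫_0^{2π} |f|^2 = Σ |c_n|^2.
Compute the left side: (1/(2π)) [∫_0^π 12^2 dx + ∫_π^{2π} (-3)^2 dx] = (1/(2π)) · (144π + 9π) = (144 + 9)/2 = 153/2.
So Σ_{n ∈ Z} |c_n|^2 = 153/2.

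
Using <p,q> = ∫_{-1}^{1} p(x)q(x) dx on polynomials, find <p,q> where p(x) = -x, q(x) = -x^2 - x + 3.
<p,q> = 2/3

Expand the product: p(x)·q(x) = x^3 + x^2 - 3*x.
∫_{-1}^{1} of each monomial x^k gives [2/(k+1) if k even, 0 if k odd]. Integrating term-by-term (or equivalently evaluating the antiderivative F(x) = x^4/4 + x^3/3 - 3*x^2/2 at the endpoints):
  F(1) − F(−1) = -11/12 − (-19/12) = 2/3.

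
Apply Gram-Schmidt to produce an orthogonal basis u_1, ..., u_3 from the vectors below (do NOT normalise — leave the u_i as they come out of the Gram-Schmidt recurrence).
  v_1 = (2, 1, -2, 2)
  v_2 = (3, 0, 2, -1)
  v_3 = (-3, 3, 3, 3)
Orthogonal basis:
  u_1 = (2, 1, -2, 2)
  u_2 = (3, 0, 2, -1)
  u_3 = (-114/91, 42/13, 309/91, 276/91)

Apply the Gram-Schmidt recurrence
  u_1 = v_1
  u_i = v_i − Σ_{j<i} ((v_i · u_j) / (u_j · u_j)) · u_j.

Step by step this gives:
  u_1 = (2, 1, -2, 2)
  u_2 = (3, 0, 2, -1)
  u_3 = (-114/91, 42/13, 309/91, 276/91)

Orthogonality check:
  u_2 · u_1 = 0 (should be 0)
  u_3 · u_1 = 0 (should be 0)
  u_3 · u_2 = 0 (should be 0)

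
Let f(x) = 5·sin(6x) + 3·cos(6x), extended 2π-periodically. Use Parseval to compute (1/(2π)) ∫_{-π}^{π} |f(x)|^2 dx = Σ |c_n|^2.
Σ |c_n|^2 = 17

Expand |f|^2 and use orthogonality of {sin(nx), cos(mx)} on [-π, π]:
  ∫_{-π}^{π} sin(nx)^2 dx = π, ∫ cos(mx)^2 dx = π, and cross terms integrate to 0.
So ∫_{-π}^{π} f(x)^2 dx = 5^2 · π + 3^2 · π = (25 + 9)π.
Divide by 2π: (25 + 9)/2 = 17.
By Parseval, this equals Σ |c_n|^2.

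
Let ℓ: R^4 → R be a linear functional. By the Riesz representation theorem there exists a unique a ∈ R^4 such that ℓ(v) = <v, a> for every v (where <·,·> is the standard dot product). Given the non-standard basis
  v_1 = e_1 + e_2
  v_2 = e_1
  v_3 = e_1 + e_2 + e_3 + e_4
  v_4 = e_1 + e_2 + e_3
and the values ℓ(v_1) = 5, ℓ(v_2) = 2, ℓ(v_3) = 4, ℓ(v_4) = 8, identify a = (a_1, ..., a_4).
a = (2, 3, 3, -4)

Write a = (a_1, ..., a_4) in the standard basis. For each basis vector v_i, ℓ(v_i) = <v_i, a> is a linear equation in the a_j's. Collect the n equations into a matrix system V a = ℓ, where row i of V is v_i (expressed in the standard basis). Since V is invertible (lower-triangular with 1s on the diagonal, up to permutation), solve by back-substitution:
  V =
[[1, 1, 0, 0],
 [1, 0, 0, 0],
 [1, 1, 1, 1],
 [1, 1, 1, 0]]
  V a = (5, 2, 4, 8)
Solving gives a = (2, 3, 3, -4).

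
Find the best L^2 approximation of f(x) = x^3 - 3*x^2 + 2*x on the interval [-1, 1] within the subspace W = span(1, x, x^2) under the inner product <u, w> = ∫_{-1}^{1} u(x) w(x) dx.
g(x) = -3*x^2 + 13*x/5

The best approximation g ∈ W is the orthogonal projection of f onto W. Writing g = a_0 + a_1 x + a_2 x^2, the coefficients solve the normal equations G · a = b where
  G_{ij} = <φ_i, φ_j> and b_i = <f, φ_i>, with φ_0 = 1, φ_1 = x, φ_2 = x^2.
G =
  [2, 0, 2/3]
  [0, 2/3, 0]
  [2/3, 0, 2/5],
b = (-2, 26/15, -6/5).
Solving gives a_0 = 0, a_1 = 13/5, a_2 = -3, so
  g(x) = -3*x^2 + 13*x/5.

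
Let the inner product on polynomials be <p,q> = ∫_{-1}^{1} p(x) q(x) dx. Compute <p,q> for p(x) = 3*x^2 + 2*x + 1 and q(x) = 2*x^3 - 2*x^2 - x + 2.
<p,q> = 68/15

Expand the product: p(x)·q(x) = 6*x^5 - 2*x^4 - 5*x^3 + 2*x^2 + 3*x + 2.
∫_{-1}^{1} of each monomial x^k gives [2/(k+1) if k even, 0 if k odd]. Integrating term-by-term (or equivalently evaluating the antiderivative F(x) = x^6 - 2*x^5/5 - 5*x^4/4 + 2*x^3/3 + 3*x^2/2 + 2*x at the endpoints):
  F(1) − F(−1) = 211/60 − (-61/60) = 68/15.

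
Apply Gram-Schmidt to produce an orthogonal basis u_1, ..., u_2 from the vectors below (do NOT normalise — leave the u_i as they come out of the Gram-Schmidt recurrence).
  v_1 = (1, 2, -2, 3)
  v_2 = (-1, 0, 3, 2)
Orthogonal basis:
  u_1 = (1, 2, -2, 3)
  u_2 = (-17/18, 1/9, 26/9, 13/6)

Apply the Gram-Schmidt recurrence
  u_1 = v_1
  u_i = v_i − Σ_{j<i} ((v_i · u_j) / (u_j · u_j)) · u_j.

Step by step this gives:
  u_1 = (1, 2, -2, 3)
  u_2 = (-17/18, 1/9, 26/9, 13/6)

Orthogonality check:
  u_2 · u_1 = 0 (should be 0)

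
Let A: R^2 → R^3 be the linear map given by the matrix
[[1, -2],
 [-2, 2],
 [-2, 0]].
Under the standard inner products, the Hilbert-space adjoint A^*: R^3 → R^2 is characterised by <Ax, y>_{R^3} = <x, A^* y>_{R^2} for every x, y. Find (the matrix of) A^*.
A^* = A^T =
[[1, -2, -2],
 [-2, 2, 0]]

For real matrices with standard dot products, the defining identity <Ax, y> = <x, A^* y> gives (Ax)^T y = x^T (A^*) y, i.e. x^T A^T y = x^T (A^*) y. Since this holds for all x, y, we must have A^* = A^T. Therefore
A^* =
[[1, -2, -2],
 [-2, 2, 0]].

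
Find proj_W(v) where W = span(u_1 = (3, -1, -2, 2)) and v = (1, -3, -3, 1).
proj_W(v) = (7/3, -7/9, -14/9, 14/9)

Set up U = [u_1 | ... | u_1] ∈ R^(4×1). The projector onto W = col(U) is P = U (U^T U)^(-1) U^T.
Compute U^T U =
  [18],
and U^T v = (14).
Solve U^T U · c = U^T v for the coefficients: c = (7/9). The projection is proj_W(v) = U c.
Check: (v - proj_W(v)) · u_1 = 0  (should be 0).
Result: proj_W(v) = (7/3, -7/9, -14/9, 14/9).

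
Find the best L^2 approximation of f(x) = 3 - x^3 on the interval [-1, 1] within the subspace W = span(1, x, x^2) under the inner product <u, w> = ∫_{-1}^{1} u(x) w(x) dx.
g(x) = 3 - 3*x/5

The best approximation g ∈ W is the orthogonal projection of f onto W. Writing g = a_0 + a_1 x + a_2 x^2, the coefficients solve the normal equations G · a = b where
  G_{ij} = <φ_i, φ_j> and b_i = <f, φ_i>, with φ_0 = 1, φ_1 = x, φ_2 = x^2.
G =
  [2, 0, 2/3]
  [0, 2/3, 0]
  [2/3, 0, 2/5],
b = (6, -2/5, 2).
Solving gives a_0 = 3, a_1 = -3/5, a_2 = 0, so
  g(x) = 3 - 3*x/5.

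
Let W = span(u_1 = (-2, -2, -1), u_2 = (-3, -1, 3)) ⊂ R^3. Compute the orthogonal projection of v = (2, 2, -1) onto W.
proj_W(v) = (174/73, 110/73, -57/73)

Set up U = [u_1 | ... | u_2] ∈ R^(3×2). The projector onto W = col(U) is P = U (U^T U)^(-1) U^T.
Compute U^T U =
  [9, 5]
  [5, 19],
and U^T v = (-7, -11).
Solve U^T U · c = U^T v for the coefficients: c = (-39/73, -32/73). The projection is proj_W(v) = U c.
Check: (v - proj_W(v)) · u_1 = 0  (should be 0).
Check: (v - proj_W(v)) · u_2 = 0  (should be 0).
Result: proj_W(v) = (174/73, 110/73, -57/73).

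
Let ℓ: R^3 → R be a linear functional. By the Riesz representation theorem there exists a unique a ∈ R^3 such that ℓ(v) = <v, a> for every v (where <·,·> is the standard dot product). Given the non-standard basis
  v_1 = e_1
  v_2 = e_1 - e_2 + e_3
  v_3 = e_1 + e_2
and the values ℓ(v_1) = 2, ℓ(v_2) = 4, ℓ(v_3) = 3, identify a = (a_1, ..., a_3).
a = (2, 1, 3)

Write a = (a_1, ..., a_3) in the standard basis. For each basis vector v_i, ℓ(v_i) = <v_i, a> is a linear equation in the a_j's. Collect the n equations into a matrix system V a = ℓ, where row i of V is v_i (expressed in the standard basis). Since V is invertible (lower-triangular with 1s on the diagonal, up to permutation), solve by back-substitution:
  V =
[[1, 0, 0],
 [1, -1, 1],
 [1, 1, 0]]
  V a = (2, 4, 3)
Solving gives a = (2, 1, 3).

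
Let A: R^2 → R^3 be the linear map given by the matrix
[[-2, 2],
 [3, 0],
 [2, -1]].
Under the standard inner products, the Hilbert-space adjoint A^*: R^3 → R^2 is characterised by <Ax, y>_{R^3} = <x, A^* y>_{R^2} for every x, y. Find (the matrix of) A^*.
A^* = A^T =
[[-2, 3, 2],
 [2, 0, -1]]

For real matrices with standard dot products, the defining identity <Ax, y> = <x, A^* y> gives (Ax)^T y = x^T (A^*) y, i.e. x^T A^T y = x^T (A^*) y. Since this holds for all x, y, we must have A^* = A^T. Therefore
A^* =
[[-2, 3, 2],
 [2, 0, -1]].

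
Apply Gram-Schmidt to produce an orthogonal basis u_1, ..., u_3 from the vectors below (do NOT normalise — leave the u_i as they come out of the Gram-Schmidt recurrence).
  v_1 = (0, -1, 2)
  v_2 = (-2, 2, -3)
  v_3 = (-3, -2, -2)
Orthogonal basis:
  u_1 = (0, -1, 2)
  u_2 = (-2, 2/5, 1/5)
  u_3 = (-5/7, -20/7, -10/7)

Apply the Gram-Schmidt recurrence
  u_1 = v_1
  u_i = v_i − Σ_{j<i} ((v_i · u_j) / (u_j · u_j)) · u_j.

Step by step this gives:
  u_1 = (0, -1, 2)
  u_2 = (-2, 2/5, 1/5)
  u_3 = (-5/7, -20/7, -10/7)

Orthogonality check:
  u_2 · u_1 = 0 (should be 0)
  u_3 · u_1 = 0 (should be 0)
  u_3 · u_2 = 0 (should be 0)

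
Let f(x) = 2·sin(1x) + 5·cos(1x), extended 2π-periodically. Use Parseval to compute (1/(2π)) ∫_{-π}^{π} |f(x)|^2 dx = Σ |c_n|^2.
Σ |c_n|^2 = 29/2

Expand |f|^2 and use orthogonality of {sin(nx), cos(mx)} on [-π, π]:
  ∫_{-π}^{π} sin(nx)^2 dx = π, ∫ cos(mx)^2 dx = π, and cross terms integrate to 0.
So ∫_{-π}^{π} f(x)^2 dx = 2^2 · π + 5^2 · π = (4 + 25)π.
Divide by 2π: (4 + 25)/2 = 29/2.
By Parseval, this equals Σ |c_n|^2.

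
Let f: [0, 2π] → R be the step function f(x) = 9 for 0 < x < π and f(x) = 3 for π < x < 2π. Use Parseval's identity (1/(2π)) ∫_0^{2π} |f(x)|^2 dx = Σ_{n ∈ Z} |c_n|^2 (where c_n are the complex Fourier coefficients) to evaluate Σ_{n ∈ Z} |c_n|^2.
Σ |c_n|^2 = 45

Parseval equates the L^2 energy of f (normalised by 1/(2π)) with the ℓ^2 sum of its Fourier coefficients: (1/(2π)) ∫_0^{2π} |f|^2 = Σ |c_n|^2.
Compute the left side: (1/(2π)) [∫_0^π 9^2 dx + ∫_π^{2π} 3^2 dx] = (1/(2π)) · (81π + 9π) = (81 + 9)/2 = 45.
So Σ_{n ∈ Z} |c_n|^2 = 45.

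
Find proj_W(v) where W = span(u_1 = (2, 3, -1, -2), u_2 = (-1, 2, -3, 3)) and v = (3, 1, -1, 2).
proj_W(v) = (122/413, 666/413, -544/413, 22/59)

Set up U = [u_1 | ... | u_2] ∈ R^(4×2). The projector onto W = col(U) is P = U (U^T U)^(-1) U^T.
Compute U^T U =
  [18, 1]
  [1, 23],
and U^T v = (6, 8).
Solve U^T U · c = U^T v for the coefficients: c = (130/413, 138/413). The projection is proj_W(v) = U c.
Check: (v - proj_W(v)) · u_1 = 0  (should be 0).
Check: (v - proj_W(v)) · u_2 = 0  (should be 0).
Result: proj_W(v) = (122/413, 666/413, -544/413, 22/59).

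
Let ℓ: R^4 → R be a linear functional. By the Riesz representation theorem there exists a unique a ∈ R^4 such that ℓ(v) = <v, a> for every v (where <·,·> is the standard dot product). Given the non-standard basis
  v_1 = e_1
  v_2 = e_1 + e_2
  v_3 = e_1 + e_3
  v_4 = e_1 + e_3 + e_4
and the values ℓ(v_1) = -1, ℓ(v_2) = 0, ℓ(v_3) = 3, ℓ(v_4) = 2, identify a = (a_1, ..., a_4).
a = (-1, 1, 4, -1)

Write a = (a_1, ..., a_4) in the standard basis. For each basis vector v_i, ℓ(v_i) = <v_i, a> is a linear equation in the a_j's. Collect the n equations into a matrix system V a = ℓ, where row i of V is v_i (expressed in the standard basis). Since V is invertible (lower-triangular with 1s on the diagonal, up to permutation), solve by back-substitution:
  V =
[[1, 0, 0, 0],
 [1, 1, 0, 0],
 [1, 0, 1, 0],
 [1, 0, 1, 1]]
  V a = (-1, 0, 3, 2)
Solving gives a = (-1, 1, 4, -1).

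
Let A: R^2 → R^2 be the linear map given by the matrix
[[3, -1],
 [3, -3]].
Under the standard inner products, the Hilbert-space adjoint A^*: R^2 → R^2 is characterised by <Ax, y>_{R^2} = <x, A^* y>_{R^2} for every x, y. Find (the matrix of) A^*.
A^* = A^T =
[[3, 3],
 [-1, -3]]

For real matrices with standard dot products, the defining identity <Ax, y> = <x, A^* y> gives (Ax)^T y = x^T (A^*) y, i.e. x^T A^T y = x^T (A^*) y. Since this holds for all x, y, we must have A^* = A^T. Therefore
A^* =
[[3, 3],
 [-1, -3]].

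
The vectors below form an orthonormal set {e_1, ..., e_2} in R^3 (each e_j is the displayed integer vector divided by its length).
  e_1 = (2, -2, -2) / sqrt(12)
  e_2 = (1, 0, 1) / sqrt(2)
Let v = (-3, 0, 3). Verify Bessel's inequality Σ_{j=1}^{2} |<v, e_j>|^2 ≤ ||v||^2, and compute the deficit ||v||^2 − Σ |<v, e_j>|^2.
Σ |<v, e_j>|^2 = 12; ||v||^2 = 18; deficit = 6

Write each e_j = u_j / sqrt(<u_j, u_j>) where u_j is the displayed integer vector. Then <v, e_j> = <v, u_j> / sqrt(<u_j, u_j>), so |<v, e_j>|^2 = <v, u_j>^2 / <u_j, u_j>.
Coefficients: <v, e_1> = -12/sqrt(12), <v, e_2> = 0/sqrt(2).
Square and sum: Σ |<v, e_j>|^2 = 12.
Compute ||v||^2 = v·v = 18.
Deficit = 18 − 12 = 6 ≥ 0, confirming Bessel's inequality. (The deficit equals ||v − Σ <v,e_j> e_j||^2, the squared distance from v to span{e_j}.)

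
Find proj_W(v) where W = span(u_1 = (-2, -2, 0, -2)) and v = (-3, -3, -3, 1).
proj_W(v) = (-5/3, -5/3, 0, -5/3)

Set up U = [u_1 | ... | u_1] ∈ R^(4×1). The projector onto W = col(U) is P = U (U^T U)^(-1) U^T.
Compute U^T U =
  [12],
and U^T v = (10).
Solve U^T U · c = U^T v for the coefficients: c = (5/6). The projection is proj_W(v) = U c.
Check: (v - proj_W(v)) · u_1 = 0  (should be 0).
Result: proj_W(v) = (-5/3, -5/3, 0, -5/3).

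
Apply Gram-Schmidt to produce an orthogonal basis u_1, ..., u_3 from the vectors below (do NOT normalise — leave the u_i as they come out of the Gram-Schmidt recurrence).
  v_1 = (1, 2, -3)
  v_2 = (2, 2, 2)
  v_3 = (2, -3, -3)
Orthogonal basis:
  u_1 = (1, 2, -3)
  u_2 = (2, 2, 2)
  u_3 = (125/42, -50/21, -25/42)

Apply the Gram-Schmidt recurrence
  u_1 = v_1
  u_i = v_i − Σ_{j<i} ((v_i · u_j) / (u_j · u_j)) · u_j.

Step by step this gives:
  u_1 = (1, 2, -3)
  u_2 = (2, 2, 2)
  u_3 = (125/42, -50/21, -25/42)

Orthogonality check:
  u_2 · u_1 = 0 (should be 0)
  u_3 · u_1 = 0 (should be 0)
  u_3 · u_2 = 0 (should be 0)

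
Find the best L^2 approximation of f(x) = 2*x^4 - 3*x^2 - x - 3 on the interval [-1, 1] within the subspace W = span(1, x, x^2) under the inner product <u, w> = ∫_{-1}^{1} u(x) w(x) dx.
g(x) = -9*x^2/7 - x - 111/35

The best approximation g ∈ W is the orthogonal projection of f onto W. Writing g = a_0 + a_1 x + a_2 x^2, the coefficients solve the normal equations G · a = b where
  G_{ij} = <φ_i, φ_j> and b_i = <f, φ_i>, with φ_0 = 1, φ_1 = x, φ_2 = x^2.
G =
  [2, 0, 2/3]
  [0, 2/3, 0]
  [2/3, 0, 2/5],
b = (-36/5, -2/3, -92/35).
Solving gives a_0 = -111/35, a_1 = -1, a_2 = -9/7, so
  g(x) = -9*x^2/7 - x - 111/35.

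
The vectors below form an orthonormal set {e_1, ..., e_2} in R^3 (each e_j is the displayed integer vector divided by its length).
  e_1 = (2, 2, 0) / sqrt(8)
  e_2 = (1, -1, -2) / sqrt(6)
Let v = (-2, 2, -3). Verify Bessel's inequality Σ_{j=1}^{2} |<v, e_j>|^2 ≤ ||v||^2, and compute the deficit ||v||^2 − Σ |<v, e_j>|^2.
Σ |<v, e_j>|^2 = 2/3; ||v||^2 = 17; deficit = 49/3

Write each e_j = u_j / sqrt(<u_j, u_j>) where u_j is the displayed integer vector. Then <v, e_j> = <v, u_j> / sqrt(<u_j, u_j>), so |<v, e_j>|^2 = <v, u_j>^2 / <u_j, u_j>.
Coefficients: <v, e_1> = 0/sqrt(8), <v, e_2> = 2/sqrt(6).
Square and sum: Σ |<v, e_j>|^2 = 2/3.
Compute ||v||^2 = v·v = 17.
Deficit = 17 − 2/3 = 49/3 ≥ 0, confirming Bessel's inequality. (The deficit equals ||v − Σ <v,e_j> e_j||^2, the squared distance from v to span{e_j}.)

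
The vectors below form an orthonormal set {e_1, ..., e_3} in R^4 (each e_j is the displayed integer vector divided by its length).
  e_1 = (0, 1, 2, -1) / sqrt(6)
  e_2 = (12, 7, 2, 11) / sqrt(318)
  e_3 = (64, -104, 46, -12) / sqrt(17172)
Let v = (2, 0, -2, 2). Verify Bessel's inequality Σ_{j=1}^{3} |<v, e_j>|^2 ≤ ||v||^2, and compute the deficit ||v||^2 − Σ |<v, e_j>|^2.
Σ |<v, e_j>|^2 = 104/9; ||v||^2 = 12; deficit = 4/9

Write each e_j = u_j / sqrt(<u_j, u_j>) where u_j is the displayed integer vector. Then <v, e_j> = <v, u_j> / sqrt(<u_j, u_j>), so |<v, e_j>|^2 = <v, u_j>^2 / <u_j, u_j>.
Coefficients: <v, e_1> = -6/sqrt(6), <v, e_2> = 42/sqrt(318), <v, e_3> = 12/sqrt(17172).
Square and sum: Σ |<v, e_j>|^2 = 104/9.
Compute ||v||^2 = v·v = 12.
Deficit = 12 − 104/9 = 4/9 ≥ 0, confirming Bessel's inequality. (The deficit equals ||v − Σ <v,e_j> e_j||^2, the squared distance from v to span{e_j}.)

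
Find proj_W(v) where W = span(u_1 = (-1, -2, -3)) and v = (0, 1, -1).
proj_W(v) = (-1/14, -1/7, -3/14)

Set up U = [u_1 | ... | u_1] ∈ R^(3×1). The projector onto W = col(U) is P = U (U^T U)^(-1) U^T.
Compute U^T U =
  [14],
and U^T v = (1).
Solve U^T U · c = U^T v for the coefficients: c = (1/14). The projection is proj_W(v) = U c.
Check: (v - proj_W(v)) · u_1 = 0  (should be 0).
Result: proj_W(v) = (-1/14, -1/7, -3/14).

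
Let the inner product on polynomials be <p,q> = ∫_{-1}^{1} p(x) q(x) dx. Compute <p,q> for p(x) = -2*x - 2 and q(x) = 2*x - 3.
<p,q> = 28/3

Expand the product: p(x)·q(x) = -4*x^2 + 2*x + 6.
∫_{-1}^{1} of each monomial x^k gives [2/(k+1) if k even, 0 if k odd]. Integrating term-by-term (or equivalently evaluating the antiderivative F(x) = -4*x^3/3 + x^2 + 6*x at the endpoints):
  F(1) − F(−1) = 17/3 − (-11/3) = 28/3.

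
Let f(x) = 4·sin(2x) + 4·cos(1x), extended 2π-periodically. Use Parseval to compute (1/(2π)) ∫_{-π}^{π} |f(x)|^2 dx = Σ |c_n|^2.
Σ |c_n|^2 = 16

Expand |f|^2 and use orthogonality of {sin(nx), cos(mx)} on [-π, π]:
  ∫_{-π}^{π} sin(nx)^2 dx = π, ∫ cos(mx)^2 dx = π, and cross terms integrate to 0.
So ∫_{-π}^{π} f(x)^2 dx = 4^2 · π + 4^2 · π = (16 + 16)π.
Divide by 2π: (16 + 16)/2 = 16.
By Parseval, this equals Σ |c_n|^2.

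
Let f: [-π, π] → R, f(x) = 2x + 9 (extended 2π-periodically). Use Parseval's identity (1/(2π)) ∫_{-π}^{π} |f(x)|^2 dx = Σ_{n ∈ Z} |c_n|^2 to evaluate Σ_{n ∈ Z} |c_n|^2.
Σ |c_n|^2 = 4π^2/3 + 81

Expand and integrate term by term over [-π, π]:
  ∫ (2x)^2 dx = 4·(2π^3/3); ∫ 2·2·(9)·x dx = 0 (odd integrand); ∫ 9^2 dx = 81·2π.
So (1/(2π)) ∫_{-π}^{π} (2x + 9)^2 dx = 4π^2/3 + 81 = 4π^2/3 + 81.
Parseval ⇒ Σ |c_n|^2 = 4π^2/3 + 81.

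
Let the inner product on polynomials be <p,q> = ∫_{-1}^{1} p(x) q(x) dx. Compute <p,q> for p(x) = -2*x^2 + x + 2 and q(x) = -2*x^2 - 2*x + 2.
<p,q> = 44/15

Expand the product: p(x)·q(x) = 4*x^4 + 2*x^3 - 10*x^2 - 2*x + 4.
∫_{-1}^{1} of each monomial x^k gives [2/(k+1) if k even, 0 if k odd]. Integrating term-by-term (or equivalently evaluating the antiderivative F(x) = 4*x^5/5 + x^4/2 - 10*x^3/3 - x^2 + 4*x at the endpoints):
  F(1) − F(−1) = 29/30 − (-59/30) = 44/15.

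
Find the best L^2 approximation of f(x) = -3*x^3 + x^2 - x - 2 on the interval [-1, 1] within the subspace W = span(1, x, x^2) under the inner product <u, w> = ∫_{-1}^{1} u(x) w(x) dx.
g(x) = x^2 - 14*x/5 - 2

The best approximation g ∈ W is the orthogonal projection of f onto W. Writing g = a_0 + a_1 x + a_2 x^2, the coefficients solve the normal equations G · a = b where
  G_{ij} = <φ_i, φ_j> and b_i = <f, φ_i>, with φ_0 = 1, φ_1 = x, φ_2 = x^2.
G =
  [2, 0, 2/3]
  [0, 2/3, 0]
  [2/3, 0, 2/5],
b = (-10/3, -28/15, -14/15).
Solving gives a_0 = -2, a_1 = -14/5, a_2 = 1, so
  g(x) = x^2 - 14*x/5 - 2.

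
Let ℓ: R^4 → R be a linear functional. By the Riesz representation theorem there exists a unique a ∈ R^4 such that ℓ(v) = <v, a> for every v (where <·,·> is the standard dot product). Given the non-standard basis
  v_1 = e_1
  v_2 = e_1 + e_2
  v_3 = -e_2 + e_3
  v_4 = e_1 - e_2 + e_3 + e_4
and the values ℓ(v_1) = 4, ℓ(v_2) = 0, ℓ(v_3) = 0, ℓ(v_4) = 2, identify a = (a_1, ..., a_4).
a = (4, -4, -4, -2)

Write a = (a_1, ..., a_4) in the standard basis. For each basis vector v_i, ℓ(v_i) = <v_i, a> is a linear equation in the a_j's. Collect the n equations into a matrix system V a = ℓ, where row i of V is v_i (expressed in the standard basis). Since V is invertible (lower-triangular with 1s on the diagonal, up to permutation), solve by back-substitution:
  V =
[[1, 0, 0, 0],
 [1, 1, 0, 0],
 [0, -1, 1, 0],
 [1, -1, 1, 1]]
  V a = (4, 0, 0, 2)
Solving gives a = (4, -4, -4, -2).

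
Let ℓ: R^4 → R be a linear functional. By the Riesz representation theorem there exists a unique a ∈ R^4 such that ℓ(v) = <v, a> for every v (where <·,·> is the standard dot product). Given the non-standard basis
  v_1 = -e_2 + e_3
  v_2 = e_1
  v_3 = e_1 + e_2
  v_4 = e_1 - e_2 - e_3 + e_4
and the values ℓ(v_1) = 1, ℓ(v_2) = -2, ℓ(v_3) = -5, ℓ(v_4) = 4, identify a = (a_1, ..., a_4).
a = (-2, -3, -2, 1)

Write a = (a_1, ..., a_4) in the standard basis. For each basis vector v_i, ℓ(v_i) = <v_i, a> is a linear equation in the a_j's. Collect the n equations into a matrix system V a = ℓ, where row i of V is v_i (expressed in the standard basis). Since V is invertible (lower-triangular with 1s on the diagonal, up to permutation), solve by back-substitution:
  V =
[[0, -1, 1, 0],
 [1, 0, 0, 0],
 [1, 1, 0, 0],
 [1, -1, -1, 1]]
  V a = (1, -2, -5, 4)
Solving gives a = (-2, -3, -2, 1).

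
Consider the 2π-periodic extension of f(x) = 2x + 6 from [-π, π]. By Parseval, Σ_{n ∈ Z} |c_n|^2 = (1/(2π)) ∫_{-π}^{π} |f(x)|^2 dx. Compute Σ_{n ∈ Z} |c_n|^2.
Σ |c_n|^2 = 4π^2/3 + 36

Expand and integrate term by term over [-π, π]:
  ∫ (2x)^2 dx = 4·(2π^3/3); ∫ 2·2·(6)·x dx = 0 (odd integrand); ∫ 6^2 dx = 36·2π.
So (1/(2π)) ∫_{-π}^{π} (2x + 6)^2 dx = 4π^2/3 + 36 = 4π^2/3 + 36.
Parseval ⇒ Σ |c_n|^2 = 4π^2/3 + 36.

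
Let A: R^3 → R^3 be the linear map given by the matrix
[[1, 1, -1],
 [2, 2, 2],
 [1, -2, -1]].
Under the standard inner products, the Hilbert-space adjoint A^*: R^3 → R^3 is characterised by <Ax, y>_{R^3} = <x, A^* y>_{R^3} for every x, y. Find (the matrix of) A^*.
A^* = A^T =
[[1, 2, 1],
 [1, 2, -2],
 [-1, 2, -1]]

For real matrices with standard dot products, the defining identity <Ax, y> = <x, A^* y> gives (Ax)^T y = x^T (A^*) y, i.e. x^T A^T y = x^T (A^*) y. Since this holds for all x, y, we must have A^* = A^T. Therefore
A^* =
[[1, 2, 1],
 [1, 2, -2],
 [-1, 2, -1]].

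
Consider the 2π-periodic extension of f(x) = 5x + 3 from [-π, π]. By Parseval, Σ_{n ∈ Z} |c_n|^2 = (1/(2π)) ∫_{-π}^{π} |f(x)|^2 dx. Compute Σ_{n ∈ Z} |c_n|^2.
Σ |c_n|^2 = 25π^2/3 + 9

Expand and integrate term by term over [-π, π]:
  ∫ (5x)^2 dx = 25·(2π^3/3); ∫ 2·5·(3)·x dx = 0 (odd integrand); ∫ 3^2 dx = 9·2π.
So (1/(2π)) ∫_{-π}^{π} (5x + 3)^2 dx = 25π^2/3 + 9 = 25π^2/3 + 9.
Parseval ⇒ Σ |c_n|^2 = 25π^2/3 + 9.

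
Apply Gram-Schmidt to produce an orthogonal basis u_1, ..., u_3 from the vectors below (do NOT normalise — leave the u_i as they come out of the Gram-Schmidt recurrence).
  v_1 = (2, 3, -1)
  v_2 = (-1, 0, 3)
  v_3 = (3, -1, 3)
Orthogonal basis:
  u_1 = (2, 3, -1)
  u_2 = (-2/7, 15/14, 37/14)
  u_3 = (369/115, -41/23, 123/115)

Apply the Gram-Schmidt recurrence
  u_1 = v_1
  u_i = v_i − Σ_{j<i} ((v_i · u_j) / (u_j · u_j)) · u_j.

Step by step this gives:
  u_1 = (2, 3, -1)
  u_2 = (-2/7, 15/14, 37/14)
  u_3 = (369/115, -41/23, 123/115)

Orthogonality check:
  u_2 · u_1 = 0 (should be 0)
  u_3 · u_1 = 0 (should be 0)
  u_3 · u_2 = 0 (should be 0)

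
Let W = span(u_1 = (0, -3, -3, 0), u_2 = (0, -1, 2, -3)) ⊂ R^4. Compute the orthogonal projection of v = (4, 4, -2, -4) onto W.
proj_W(v) = (0, 2/3, 4/3, -2/3)

Set up U = [u_1 | ... | u_2] ∈ R^(4×2). The projector onto W = col(U) is P = U (U^T U)^(-1) U^T.
Compute U^T U =
  [18, -3]
  [-3, 14],
and U^T v = (-6, 4).
Solve U^T U · c = U^T v for the coefficients: c = (-8/27, 2/9). The projection is proj_W(v) = U c.
Check: (v - proj_W(v)) · u_1 = 0  (should be 0).
Check: (v - proj_W(v)) · u_2 = 0  (should be 0).
Result: proj_W(v) = (0, 2/3, 4/3, -2/3).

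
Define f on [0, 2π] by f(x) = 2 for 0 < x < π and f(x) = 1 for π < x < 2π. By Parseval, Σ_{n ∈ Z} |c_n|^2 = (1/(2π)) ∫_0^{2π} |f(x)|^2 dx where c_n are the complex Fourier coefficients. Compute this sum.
Σ |c_n|^2 = 5/2

Parseval equates the L^2 energy of f (normalised by 1/(2π)) with the ℓ^2 sum of its Fourier coefficients: (1/(2π)) ∫_0^{2π} |f|^2 = Σ |c_n|^2.
Compute the left side: (1/(2π)) [∫_0^π 2^2 dx + ∫_π^{2π} 1^2 dx] = (1/(2π)) · (4π + 1π) = (4 + 1)/2 = 5/2.
So Σ_{n ∈ Z} |c_n|^2 = 5/2.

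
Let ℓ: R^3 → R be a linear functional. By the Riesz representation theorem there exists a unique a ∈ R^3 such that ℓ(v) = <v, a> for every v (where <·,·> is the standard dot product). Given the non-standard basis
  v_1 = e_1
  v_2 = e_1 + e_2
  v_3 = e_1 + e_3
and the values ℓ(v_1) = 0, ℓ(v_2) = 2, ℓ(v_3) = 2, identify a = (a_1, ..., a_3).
a = (0, 2, 2)

Write a = (a_1, ..., a_3) in the standard basis. For each basis vector v_i, ℓ(v_i) = <v_i, a> is a linear equation in the a_j's. Collect the n equations into a matrix system V a = ℓ, where row i of V is v_i (expressed in the standard basis). Since V is invertible (lower-triangular with 1s on the diagonal, up to permutation), solve by back-substitution:
  V =
[[1, 0, 0],
 [1, 1, 0],
 [1, 0, 1]]
  V a = (0, 2, 2)
Solving gives a = (0, 2, 2).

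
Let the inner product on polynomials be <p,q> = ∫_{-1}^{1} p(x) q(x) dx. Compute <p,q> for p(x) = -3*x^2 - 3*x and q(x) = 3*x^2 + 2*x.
<p,q> = -38/5

Expand the product: p(x)·q(x) = -9*x^4 - 15*x^3 - 6*x^2.
∫_{-1}^{1} of each monomial x^k gives [2/(k+1) if k even, 0 if k odd]. Integrating term-by-term (or equivalently evaluating the antiderivative F(x) = -9*x^5/5 - 15*x^4/4 - 2*x^3 at the endpoints):
  F(1) − F(−1) = -151/20 − (1/20) = -38/5.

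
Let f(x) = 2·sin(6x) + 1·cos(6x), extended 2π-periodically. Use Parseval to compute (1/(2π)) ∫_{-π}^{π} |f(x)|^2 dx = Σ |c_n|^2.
Σ |c_n|^2 = 5/2

Expand |f|^2 and use orthogonality of {sin(nx), cos(mx)} on [-π, π]:
  ∫_{-π}^{π} sin(nx)^2 dx = π, ∫ cos(mx)^2 dx = π, and cross terms integrate to 0.
So ∫_{-π}^{π} f(x)^2 dx = 2^2 · π + 1^2 · π = (4 + 1)π.
Divide by 2π: (4 + 1)/2 = 5/2.
By Parseval, this equals Σ |c_n|^2.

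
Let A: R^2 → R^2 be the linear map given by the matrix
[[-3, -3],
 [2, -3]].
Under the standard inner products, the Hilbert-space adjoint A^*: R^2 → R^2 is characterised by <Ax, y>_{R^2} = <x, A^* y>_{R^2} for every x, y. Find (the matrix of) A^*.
A^* = A^T =
[[-3, 2],
 [-3, -3]]

For real matrices with standard dot products, the defining identity <Ax, y> = <x, A^* y> gives (Ax)^T y = x^T (A^*) y, i.e. x^T A^T y = x^T (A^*) y. Since this holds for all x, y, we must have A^* = A^T. Therefore
A^* =
[[-3, 2],
 [-3, -3]].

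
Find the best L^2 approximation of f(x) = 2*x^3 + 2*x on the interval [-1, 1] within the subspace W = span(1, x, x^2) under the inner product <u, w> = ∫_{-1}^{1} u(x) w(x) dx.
g(x) = 16*x/5

The best approximation g ∈ W is the orthogonal projection of f onto W. Writing g = a_0 + a_1 x + a_2 x^2, the coefficients solve the normal equations G · a = b where
  G_{ij} = <φ_i, φ_j> and b_i = <f, φ_i>, with φ_0 = 1, φ_1 = x, φ_2 = x^2.
G =
  [2, 0, 2/3]
  [0, 2/3, 0]
  [2/3, 0, 2/5],
b = (0, 32/15, 0).
Solving gives a_0 = 0, a_1 = 16/5, a_2 = 0, so
  g(x) = 16*x/5.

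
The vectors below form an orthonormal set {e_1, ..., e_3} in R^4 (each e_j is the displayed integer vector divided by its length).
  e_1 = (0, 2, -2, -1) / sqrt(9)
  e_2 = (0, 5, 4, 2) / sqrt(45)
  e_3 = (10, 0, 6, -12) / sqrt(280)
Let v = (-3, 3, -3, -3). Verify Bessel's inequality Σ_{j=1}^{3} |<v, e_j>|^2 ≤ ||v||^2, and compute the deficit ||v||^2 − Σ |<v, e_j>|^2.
Σ |<v, e_j>|^2 = 180/7; ||v||^2 = 36; deficit = 72/7

Write each e_j = u_j / sqrt(<u_j, u_j>) where u_j is the displayed integer vector. Then <v, e_j> = <v, u_j> / sqrt(<u_j, u_j>), so |<v, e_j>|^2 = <v, u_j>^2 / <u_j, u_j>.
Coefficients: <v, e_1> = 15/sqrt(9), <v, e_2> = -3/sqrt(45), <v, e_3> = -12/sqrt(280).
Square and sum: Σ |<v, e_j>|^2 = 180/7.
Compute ||v||^2 = v·v = 36.
Deficit = 36 − 180/7 = 72/7 ≥ 0, confirming Bessel's inequality. (The deficit equals ||v − Σ <v,e_j> e_j||^2, the squared distance from v to span{e_j}.)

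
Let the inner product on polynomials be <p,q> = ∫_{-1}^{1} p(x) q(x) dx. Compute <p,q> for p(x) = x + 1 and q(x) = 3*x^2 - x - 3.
<p,q> = -14/3

Expand the product: p(x)·q(x) = 3*x^3 + 2*x^2 - 4*x - 3.
∫_{-1}^{1} of each monomial x^k gives [2/(k+1) if k even, 0 if k odd]. Integrating term-by-term (or equivalently evaluating the antiderivative F(x) = 3*x^4/4 + 2*x^3/3 - 2*x^2 - 3*x at the endpoints):
  F(1) − F(−1) = -43/12 − (13/12) = -14/3.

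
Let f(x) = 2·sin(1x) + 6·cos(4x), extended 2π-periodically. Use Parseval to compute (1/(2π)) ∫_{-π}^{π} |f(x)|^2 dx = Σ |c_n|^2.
Σ |c_n|^2 = 20

Expand |f|^2 and use orthogonality of {sin(nx), cos(mx)} on [-π, π]:
  ∫_{-π}^{π} sin(nx)^2 dx = π, ∫ cos(mx)^2 dx = π, and cross terms integrate to 0.
So ∫_{-π}^{π} f(x)^2 dx = 2^2 · π + 6^2 · π = (4 + 36)π.
Divide by 2π: (4 + 36)/2 = 20.
By Parseval, this equals Σ |c_n|^2.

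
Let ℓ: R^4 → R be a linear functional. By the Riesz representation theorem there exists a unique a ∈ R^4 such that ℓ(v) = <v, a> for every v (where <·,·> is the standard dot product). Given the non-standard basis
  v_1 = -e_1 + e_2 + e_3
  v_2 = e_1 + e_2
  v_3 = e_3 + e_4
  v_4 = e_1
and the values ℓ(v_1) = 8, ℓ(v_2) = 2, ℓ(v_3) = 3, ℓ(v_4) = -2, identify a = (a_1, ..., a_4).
a = (-2, 4, 2, 1)

Write a = (a_1, ..., a_4) in the standard basis. For each basis vector v_i, ℓ(v_i) = <v_i, a> is a linear equation in the a_j's. Collect the n equations into a matrix system V a = ℓ, where row i of V is v_i (expressed in the standard basis). Since V is invertible (lower-triangular with 1s on the diagonal, up to permutation), solve by back-substitution:
  V =
[[-1, 1, 1, 0],
 [1, 1, 0, 0],
 [0, 0, 1, 1],
 [1, 0, 0, 0]]
  V a = (8, 2, 3, -2)
Solving gives a = (-2, 4, 2, 1).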